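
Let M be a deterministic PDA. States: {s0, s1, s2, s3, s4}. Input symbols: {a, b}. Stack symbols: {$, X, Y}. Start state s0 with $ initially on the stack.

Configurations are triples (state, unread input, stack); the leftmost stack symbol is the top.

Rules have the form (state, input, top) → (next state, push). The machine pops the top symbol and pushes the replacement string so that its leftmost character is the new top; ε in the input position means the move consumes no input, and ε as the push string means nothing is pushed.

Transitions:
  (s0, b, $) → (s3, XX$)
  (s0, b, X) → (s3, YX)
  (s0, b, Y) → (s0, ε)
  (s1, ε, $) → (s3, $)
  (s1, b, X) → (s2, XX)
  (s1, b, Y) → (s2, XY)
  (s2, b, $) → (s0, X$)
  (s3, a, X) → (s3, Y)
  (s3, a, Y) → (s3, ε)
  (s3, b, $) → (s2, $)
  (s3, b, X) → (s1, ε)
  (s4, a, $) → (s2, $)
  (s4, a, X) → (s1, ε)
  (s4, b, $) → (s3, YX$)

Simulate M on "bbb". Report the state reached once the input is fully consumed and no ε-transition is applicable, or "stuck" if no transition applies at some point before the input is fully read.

(s0, bbb, $) ⊢ (s3, bb, XX$) ⊢ (s1, b, X$) ⊢ (s2, ε, XX$)
All input consumed; M is in state s2.

s2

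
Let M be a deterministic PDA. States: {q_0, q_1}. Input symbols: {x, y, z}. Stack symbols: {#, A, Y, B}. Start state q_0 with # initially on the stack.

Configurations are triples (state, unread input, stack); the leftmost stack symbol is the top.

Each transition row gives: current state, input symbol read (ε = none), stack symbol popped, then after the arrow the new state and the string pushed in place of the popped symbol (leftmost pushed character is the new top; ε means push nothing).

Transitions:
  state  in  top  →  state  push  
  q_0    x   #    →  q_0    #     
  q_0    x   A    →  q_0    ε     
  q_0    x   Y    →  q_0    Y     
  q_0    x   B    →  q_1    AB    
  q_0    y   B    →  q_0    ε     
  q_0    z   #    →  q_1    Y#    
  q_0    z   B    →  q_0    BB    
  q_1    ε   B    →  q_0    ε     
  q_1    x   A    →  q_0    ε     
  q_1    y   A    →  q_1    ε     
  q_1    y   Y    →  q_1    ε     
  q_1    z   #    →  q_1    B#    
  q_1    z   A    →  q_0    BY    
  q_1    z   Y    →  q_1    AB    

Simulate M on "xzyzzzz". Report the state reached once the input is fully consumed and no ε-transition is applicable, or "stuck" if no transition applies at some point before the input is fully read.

q_0

(q_0, xzyzzzz, #)
  read x, top #: go to q_0, push # → (q_0, zyzzzz, #)
  read z, top #: go to q_1, push Y# → (q_1, yzzzz, Y#)
  read y, top Y: go to q_1, push ε → (q_1, zzzz, #)
  read z, top #: go to q_1, push B# → (q_1, zzz, B#)
  ε-move, top B: go to q_0, push ε → (q_0, zzz, #)
  read z, top #: go to q_1, push Y# → (q_1, zz, Y#)
  read z, top Y: go to q_1, push AB → (q_1, z, AB#)
  read z, top A: go to q_0, push BY → (q_0, ε, BYB#)
All input consumed; M is in state q_0.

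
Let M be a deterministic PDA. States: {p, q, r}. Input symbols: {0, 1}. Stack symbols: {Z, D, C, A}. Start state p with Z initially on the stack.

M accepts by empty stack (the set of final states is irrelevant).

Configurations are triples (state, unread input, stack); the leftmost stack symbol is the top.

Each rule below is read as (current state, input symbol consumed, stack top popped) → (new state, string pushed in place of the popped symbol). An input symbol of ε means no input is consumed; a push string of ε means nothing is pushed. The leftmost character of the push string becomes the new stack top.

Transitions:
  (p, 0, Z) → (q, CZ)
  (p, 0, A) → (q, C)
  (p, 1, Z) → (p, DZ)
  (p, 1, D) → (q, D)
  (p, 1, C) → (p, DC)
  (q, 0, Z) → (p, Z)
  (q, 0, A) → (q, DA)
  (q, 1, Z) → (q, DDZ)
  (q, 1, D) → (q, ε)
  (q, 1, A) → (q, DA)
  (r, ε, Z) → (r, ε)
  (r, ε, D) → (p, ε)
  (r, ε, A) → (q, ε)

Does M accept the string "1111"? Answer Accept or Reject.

Reject

(p, 1111, Z)
  read 1, top Z: go to p, push DZ → (p, 111, DZ)
  read 1, top D: go to q, push D → (q, 11, DZ)
  read 1, top D: go to q, push ε → (q, 1, Z)
  read 1, top Z: go to q, push DDZ → (q, ε, DDZ)
All input consumed; stack is DDZ, not empty, and no further ε-move applies.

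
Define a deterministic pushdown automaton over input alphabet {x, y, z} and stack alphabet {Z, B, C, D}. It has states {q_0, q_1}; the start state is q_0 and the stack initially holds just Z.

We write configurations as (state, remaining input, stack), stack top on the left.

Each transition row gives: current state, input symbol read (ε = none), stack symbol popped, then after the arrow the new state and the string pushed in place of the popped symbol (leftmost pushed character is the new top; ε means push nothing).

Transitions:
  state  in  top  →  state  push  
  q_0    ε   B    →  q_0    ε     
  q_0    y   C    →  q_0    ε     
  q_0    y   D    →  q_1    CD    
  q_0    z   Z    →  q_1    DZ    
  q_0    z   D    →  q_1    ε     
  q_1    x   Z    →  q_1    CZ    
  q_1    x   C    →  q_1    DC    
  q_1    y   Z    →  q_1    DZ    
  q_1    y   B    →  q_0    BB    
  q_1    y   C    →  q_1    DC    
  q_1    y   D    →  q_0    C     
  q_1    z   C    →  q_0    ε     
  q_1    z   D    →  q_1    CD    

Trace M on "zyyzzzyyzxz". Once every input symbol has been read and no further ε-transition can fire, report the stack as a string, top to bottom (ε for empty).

(q_0, zyyzzzyyzxz, Z)
  read z, top Z: go to q_1, push DZ → (q_1, yyzzzyyzxz, DZ)
  read y, top D: go to q_0, push C → (q_0, yzzzyyzxz, CZ)
  read y, top C: go to q_0, push ε → (q_0, zzzyyzxz, Z)
  read z, top Z: go to q_1, push DZ → (q_1, zzyyzxz, DZ)
  read z, top D: go to q_1, push CD → (q_1, zyyzxz, CDZ)
  read z, top C: go to q_0, push ε → (q_0, yyzxz, DZ)
  read y, top D: go to q_1, push CD → (q_1, yzxz, CDZ)
  read y, top C: go to q_1, push DC → (q_1, zxz, DCDZ)
  read z, top D: go to q_1, push CD → (q_1, xz, CDCDZ)
  read x, top C: go to q_1, push DC → (q_1, z, DCDCDZ)
  read z, top D: go to q_1, push CD → (q_1, ε, CDCDCDZ)
All input consumed in state q_1 with stack CDCDCDZ.

CDCDCDZ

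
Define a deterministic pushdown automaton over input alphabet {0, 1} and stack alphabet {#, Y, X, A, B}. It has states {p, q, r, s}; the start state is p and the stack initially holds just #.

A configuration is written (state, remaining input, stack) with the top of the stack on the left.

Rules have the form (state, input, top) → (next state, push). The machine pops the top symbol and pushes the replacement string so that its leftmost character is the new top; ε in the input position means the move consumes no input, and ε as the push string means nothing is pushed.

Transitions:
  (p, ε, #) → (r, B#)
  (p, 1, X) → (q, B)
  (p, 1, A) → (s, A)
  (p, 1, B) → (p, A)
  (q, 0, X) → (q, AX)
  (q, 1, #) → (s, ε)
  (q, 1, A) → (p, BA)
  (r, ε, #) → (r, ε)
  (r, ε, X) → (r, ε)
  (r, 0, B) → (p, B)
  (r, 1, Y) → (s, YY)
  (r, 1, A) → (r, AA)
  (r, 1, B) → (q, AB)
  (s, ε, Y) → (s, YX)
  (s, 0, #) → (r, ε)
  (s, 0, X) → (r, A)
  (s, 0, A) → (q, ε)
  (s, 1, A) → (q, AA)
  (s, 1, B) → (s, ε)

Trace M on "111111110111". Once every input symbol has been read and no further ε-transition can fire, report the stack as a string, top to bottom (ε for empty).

AAAAB#

(p, 111111110111, #)
  ε-move, top #: go to r, push B# → (r, 111111110111, B#)
  read 1, top B: go to q, push AB → (q, 11111110111, AB#)
  read 1, top A: go to p, push BA → (p, 1111110111, BAB#)
  read 1, top B: go to p, push A → (p, 111110111, AAB#)
  read 1, top A: go to s, push A → (s, 11110111, AAB#)
  read 1, top A: go to q, push AA → (q, 1110111, AAAB#)
  read 1, top A: go to p, push BA → (p, 110111, BAAAB#)
  read 1, top B: go to p, push A → (p, 10111, AAAAB#)
  read 1, top A: go to s, push A → (s, 0111, AAAAB#)
  read 0, top A: go to q, push ε → (q, 111, AAAB#)
  read 1, top A: go to p, push BA → (p, 11, BAAAB#)
  read 1, top B: go to p, push A → (p, 1, AAAAB#)
  read 1, top A: go to s, push A → (s, ε, AAAAB#)
All input consumed in state s with stack AAAAB#.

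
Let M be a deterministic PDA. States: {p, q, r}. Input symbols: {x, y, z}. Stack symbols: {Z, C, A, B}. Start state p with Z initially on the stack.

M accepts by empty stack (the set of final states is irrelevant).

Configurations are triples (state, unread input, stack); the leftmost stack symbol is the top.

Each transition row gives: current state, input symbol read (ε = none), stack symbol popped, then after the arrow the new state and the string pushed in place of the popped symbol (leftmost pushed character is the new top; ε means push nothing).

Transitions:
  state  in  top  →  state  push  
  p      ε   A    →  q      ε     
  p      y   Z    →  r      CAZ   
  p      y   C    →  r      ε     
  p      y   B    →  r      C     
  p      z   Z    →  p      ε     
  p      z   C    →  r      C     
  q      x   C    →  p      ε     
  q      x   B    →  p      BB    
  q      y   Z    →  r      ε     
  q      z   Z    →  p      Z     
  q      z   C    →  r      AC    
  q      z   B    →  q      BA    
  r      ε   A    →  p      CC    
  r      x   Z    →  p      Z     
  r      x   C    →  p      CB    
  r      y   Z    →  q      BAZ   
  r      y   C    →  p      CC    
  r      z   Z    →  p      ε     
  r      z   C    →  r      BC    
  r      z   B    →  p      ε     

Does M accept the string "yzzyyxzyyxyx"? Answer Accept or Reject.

(p, yzzyyxzyyxyx, Z)
  read y, top Z: go to r, push CAZ → (r, zzyyxzyyxyx, CAZ)
  read z, top C: go to r, push BC → (r, zyyxzyyxyx, BCAZ)
  read z, top B: go to p, push ε → (p, yyxzyyxyx, CAZ)
  read y, top C: go to r, push ε → (r, yxzyyxyx, AZ)
  ε-move, top A: go to p, push CC → (p, yxzyyxyx, CCZ)
  read y, top C: go to r, push ε → (r, xzyyxyx, CZ)
  read x, top C: go to p, push CB → (p, zyyxyx, CBZ)
  read z, top C: go to r, push C → (r, yyxyx, CBZ)
  read y, top C: go to p, push CC → (p, yxyx, CCBZ)
  read y, top C: go to r, push ε → (r, xyx, CBZ)
  read x, top C: go to p, push CB → (p, yx, CBBZ)
  read y, top C: go to r, push ε → (r, x, BBZ)
No transition applies at (r, x, BBZ); input not fully consumed.

Reject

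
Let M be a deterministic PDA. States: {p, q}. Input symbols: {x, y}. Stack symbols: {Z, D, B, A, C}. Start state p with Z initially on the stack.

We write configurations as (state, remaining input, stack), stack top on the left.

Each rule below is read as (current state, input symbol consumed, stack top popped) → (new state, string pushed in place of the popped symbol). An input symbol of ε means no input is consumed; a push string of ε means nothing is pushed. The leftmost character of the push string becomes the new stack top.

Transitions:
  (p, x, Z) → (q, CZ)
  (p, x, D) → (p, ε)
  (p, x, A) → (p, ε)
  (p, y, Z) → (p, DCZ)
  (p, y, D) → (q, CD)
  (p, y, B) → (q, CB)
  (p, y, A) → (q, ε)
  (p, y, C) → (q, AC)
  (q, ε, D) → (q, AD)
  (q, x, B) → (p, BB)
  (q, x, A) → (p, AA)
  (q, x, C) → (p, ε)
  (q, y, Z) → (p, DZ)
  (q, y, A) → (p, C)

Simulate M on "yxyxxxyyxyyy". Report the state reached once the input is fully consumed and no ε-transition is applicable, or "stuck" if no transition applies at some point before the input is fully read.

(p, yxyxxxyyxyyy, Z) ⊢ (p, xyxxxyyxyyy, DCZ) ⊢ (p, yxxxyyxyyy, CZ) ⊢ (q, xxxyyxyyy, ACZ) ⊢ (p, xxyyxyyy, AACZ) ⊢ (p, xyyxyyy, ACZ) ⊢ (p, yyxyyy, CZ) ⊢ (q, yxyyy, ACZ) ⊢ (p, xyyy, CCZ)
No transition for (p, x, top C); M blocks with input xyyy remaining.

stuck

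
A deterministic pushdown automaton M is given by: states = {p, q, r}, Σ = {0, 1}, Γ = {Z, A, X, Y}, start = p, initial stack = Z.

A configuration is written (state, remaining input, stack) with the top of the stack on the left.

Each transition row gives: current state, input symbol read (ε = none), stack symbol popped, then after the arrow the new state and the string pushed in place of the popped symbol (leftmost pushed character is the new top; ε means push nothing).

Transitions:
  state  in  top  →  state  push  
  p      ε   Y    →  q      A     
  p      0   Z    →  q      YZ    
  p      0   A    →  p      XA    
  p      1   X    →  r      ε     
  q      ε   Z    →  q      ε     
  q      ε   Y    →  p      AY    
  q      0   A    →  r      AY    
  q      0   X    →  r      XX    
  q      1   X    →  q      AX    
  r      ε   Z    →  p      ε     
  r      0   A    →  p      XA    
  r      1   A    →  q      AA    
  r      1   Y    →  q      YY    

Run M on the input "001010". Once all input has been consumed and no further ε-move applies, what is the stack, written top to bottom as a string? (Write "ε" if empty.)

XAYZ

(p, 001010, Z) ⊢ (q, 01010, YZ) ⊢ (p, 01010, AYZ) ⊢ (p, 1010, XAYZ) ⊢ (r, 010, AYZ) ⊢ (p, 10, XAYZ) ⊢ (r, 0, AYZ) ⊢ (p, ε, XAYZ)
All input consumed in state p with stack XAYZ.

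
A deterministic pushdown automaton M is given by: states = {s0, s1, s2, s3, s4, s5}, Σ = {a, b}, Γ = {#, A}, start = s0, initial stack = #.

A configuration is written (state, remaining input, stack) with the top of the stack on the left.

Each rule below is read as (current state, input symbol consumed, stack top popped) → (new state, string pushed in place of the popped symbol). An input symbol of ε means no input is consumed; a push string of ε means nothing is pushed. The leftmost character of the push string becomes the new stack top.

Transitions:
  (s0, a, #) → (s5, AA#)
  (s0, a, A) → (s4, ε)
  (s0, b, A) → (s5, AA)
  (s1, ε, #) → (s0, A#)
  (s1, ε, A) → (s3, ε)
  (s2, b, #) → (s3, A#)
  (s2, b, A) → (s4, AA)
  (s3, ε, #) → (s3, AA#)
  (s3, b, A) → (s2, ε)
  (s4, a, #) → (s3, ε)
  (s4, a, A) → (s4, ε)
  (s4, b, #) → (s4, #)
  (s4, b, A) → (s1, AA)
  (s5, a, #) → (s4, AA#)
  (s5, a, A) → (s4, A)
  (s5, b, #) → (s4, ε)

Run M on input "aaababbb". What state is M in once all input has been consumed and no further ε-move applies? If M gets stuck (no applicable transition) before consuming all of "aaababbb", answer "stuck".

(s0, aaababbb, #) ⊢ (s5, aababbb, AA#) ⊢ (s4, ababbb, AA#) ⊢ (s4, babbb, A#) ⊢ (s1, abbb, AA#) ⊢ (s3, abbb, A#)
No transition for (s3, a, top A); M blocks with input abbb remaining.

stuck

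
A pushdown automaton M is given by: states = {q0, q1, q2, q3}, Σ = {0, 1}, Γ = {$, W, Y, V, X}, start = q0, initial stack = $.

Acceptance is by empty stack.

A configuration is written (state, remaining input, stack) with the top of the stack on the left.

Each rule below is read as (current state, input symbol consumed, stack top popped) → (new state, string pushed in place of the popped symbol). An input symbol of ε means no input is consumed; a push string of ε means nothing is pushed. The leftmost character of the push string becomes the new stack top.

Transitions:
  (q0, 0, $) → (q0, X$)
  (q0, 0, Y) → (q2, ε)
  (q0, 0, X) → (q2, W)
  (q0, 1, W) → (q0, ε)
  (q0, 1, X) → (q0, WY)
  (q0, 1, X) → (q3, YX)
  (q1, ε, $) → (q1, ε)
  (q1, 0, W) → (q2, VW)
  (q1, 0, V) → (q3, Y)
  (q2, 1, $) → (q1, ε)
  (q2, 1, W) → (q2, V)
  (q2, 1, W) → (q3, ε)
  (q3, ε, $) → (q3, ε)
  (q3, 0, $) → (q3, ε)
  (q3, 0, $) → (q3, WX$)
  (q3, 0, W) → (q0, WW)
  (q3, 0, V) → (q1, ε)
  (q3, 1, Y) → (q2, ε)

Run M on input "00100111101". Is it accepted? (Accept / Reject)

Accept

One accepting computation: (q0, 00100111101, $) ⊢ (q0, 0100111101, X$) ⊢ (q2, 100111101, W$) ⊢ (q3, 00111101, $) ⊢ (q3, 0111101, WX$) ⊢ (q0, 111101, WWX$) ⊢ (q0, 11101, WX$) ⊢ (q0, 1101, X$) ⊢ (q0, 101, WY$) ⊢ (q0, 01, Y$) ⊢ (q2, 1, $) ⊢ (q1, ε, ε)
All input consumed and the stack is empty.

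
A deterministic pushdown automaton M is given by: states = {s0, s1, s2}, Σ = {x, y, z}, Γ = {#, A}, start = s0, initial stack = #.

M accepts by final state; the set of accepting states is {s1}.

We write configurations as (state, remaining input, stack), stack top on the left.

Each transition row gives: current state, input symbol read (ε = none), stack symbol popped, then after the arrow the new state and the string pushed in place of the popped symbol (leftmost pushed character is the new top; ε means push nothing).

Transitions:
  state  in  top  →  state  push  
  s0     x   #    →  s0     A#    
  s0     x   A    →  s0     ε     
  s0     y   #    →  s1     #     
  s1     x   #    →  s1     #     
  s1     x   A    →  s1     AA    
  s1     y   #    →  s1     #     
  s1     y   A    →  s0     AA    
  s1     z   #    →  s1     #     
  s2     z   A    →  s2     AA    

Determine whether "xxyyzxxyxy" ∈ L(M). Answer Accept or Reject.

(s0, xxyyzxxyxy, #) ⊢ (s0, xyyzxxyxy, A#) ⊢ (s0, yyzxxyxy, #) ⊢ (s1, yzxxyxy, #) ⊢ (s1, zxxyxy, #) ⊢ (s1, xxyxy, #) ⊢ (s1, xyxy, #) ⊢ (s1, yxy, #) ⊢ (s1, xy, #) ⊢ (s1, y, #) ⊢ (s1, ε, #)
All input consumed; state s1 ∈ F.

Accept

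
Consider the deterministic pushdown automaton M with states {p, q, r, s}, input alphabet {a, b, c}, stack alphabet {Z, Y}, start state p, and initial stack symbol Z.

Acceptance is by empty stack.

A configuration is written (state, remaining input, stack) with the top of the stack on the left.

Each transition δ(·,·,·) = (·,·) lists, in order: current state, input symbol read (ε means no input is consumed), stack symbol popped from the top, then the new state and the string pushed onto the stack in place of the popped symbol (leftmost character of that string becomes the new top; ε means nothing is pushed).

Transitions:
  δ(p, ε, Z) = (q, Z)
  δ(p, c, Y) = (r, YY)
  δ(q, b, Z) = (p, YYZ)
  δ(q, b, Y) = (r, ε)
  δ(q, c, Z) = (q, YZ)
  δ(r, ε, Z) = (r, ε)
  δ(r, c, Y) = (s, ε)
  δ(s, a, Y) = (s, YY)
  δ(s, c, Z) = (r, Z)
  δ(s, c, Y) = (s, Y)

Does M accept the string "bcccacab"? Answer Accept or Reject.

Reject

(p, bcccacab, Z) ⊢ (q, bcccacab, Z) ⊢ (p, cccacab, YYZ) ⊢ (r, ccacab, YYYZ) ⊢ (s, cacab, YYZ) ⊢ (s, acab, YYZ) ⊢ (s, cab, YYYZ) ⊢ (s, ab, YYYZ) ⊢ (s, b, YYYYZ)
No transition applies at (s, b, YYYYZ); input not fully consumed.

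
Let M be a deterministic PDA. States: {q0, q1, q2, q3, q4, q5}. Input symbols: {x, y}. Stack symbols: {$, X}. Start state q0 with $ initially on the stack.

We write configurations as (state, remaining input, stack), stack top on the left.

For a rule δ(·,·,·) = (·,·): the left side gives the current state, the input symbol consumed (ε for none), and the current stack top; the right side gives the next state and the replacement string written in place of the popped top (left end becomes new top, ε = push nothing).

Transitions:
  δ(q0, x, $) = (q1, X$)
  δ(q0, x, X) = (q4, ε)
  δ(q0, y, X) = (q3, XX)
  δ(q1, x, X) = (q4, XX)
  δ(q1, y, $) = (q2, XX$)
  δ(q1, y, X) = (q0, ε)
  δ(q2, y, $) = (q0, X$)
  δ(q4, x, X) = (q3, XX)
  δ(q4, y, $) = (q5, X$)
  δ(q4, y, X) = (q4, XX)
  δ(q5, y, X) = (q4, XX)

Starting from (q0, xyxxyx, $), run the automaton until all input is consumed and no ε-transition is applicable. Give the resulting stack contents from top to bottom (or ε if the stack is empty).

(q0, xyxxyx, $)
  read x, top $: go to q1, push X$ → (q1, yxxyx, X$)
  read y, top X: go to q0, push ε → (q0, xxyx, $)
  read x, top $: go to q1, push X$ → (q1, xyx, X$)
  read x, top X: go to q4, push XX → (q4, yx, XX$)
  read y, top X: go to q4, push XX → (q4, x, XXX$)
  read x, top X: go to q3, push XX → (q3, ε, XXXX$)
All input consumed in state q3 with stack XXXX$.

XXXX$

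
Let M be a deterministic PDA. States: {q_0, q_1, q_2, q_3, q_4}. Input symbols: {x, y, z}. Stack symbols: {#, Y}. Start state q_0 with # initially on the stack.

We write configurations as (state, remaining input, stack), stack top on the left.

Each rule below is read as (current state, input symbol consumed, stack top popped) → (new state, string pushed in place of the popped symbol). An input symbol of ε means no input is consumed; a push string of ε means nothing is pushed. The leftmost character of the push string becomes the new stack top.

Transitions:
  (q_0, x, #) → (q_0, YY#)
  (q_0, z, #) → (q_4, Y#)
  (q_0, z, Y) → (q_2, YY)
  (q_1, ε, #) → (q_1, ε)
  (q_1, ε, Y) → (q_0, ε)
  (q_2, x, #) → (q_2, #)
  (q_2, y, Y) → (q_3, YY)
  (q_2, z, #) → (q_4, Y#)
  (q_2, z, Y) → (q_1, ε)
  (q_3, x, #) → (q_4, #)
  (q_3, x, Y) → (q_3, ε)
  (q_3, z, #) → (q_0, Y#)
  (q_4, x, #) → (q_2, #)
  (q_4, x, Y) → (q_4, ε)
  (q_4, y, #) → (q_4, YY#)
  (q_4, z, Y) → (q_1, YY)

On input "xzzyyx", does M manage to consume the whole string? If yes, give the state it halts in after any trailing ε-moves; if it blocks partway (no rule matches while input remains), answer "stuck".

stuck

(q_0, xzzyyx, #)
  read x, top #: go to q_0, push YY# → (q_0, zzyyx, YY#)
  read z, top Y: go to q_2, push YY → (q_2, zyyx, YYY#)
  read z, top Y: go to q_1, push ε → (q_1, yyx, YY#)
  ε-move, top Y: go to q_0, push ε → (q_0, yyx, Y#)
No transition for (q_0, y, top Y); M blocks with input yyx remaining.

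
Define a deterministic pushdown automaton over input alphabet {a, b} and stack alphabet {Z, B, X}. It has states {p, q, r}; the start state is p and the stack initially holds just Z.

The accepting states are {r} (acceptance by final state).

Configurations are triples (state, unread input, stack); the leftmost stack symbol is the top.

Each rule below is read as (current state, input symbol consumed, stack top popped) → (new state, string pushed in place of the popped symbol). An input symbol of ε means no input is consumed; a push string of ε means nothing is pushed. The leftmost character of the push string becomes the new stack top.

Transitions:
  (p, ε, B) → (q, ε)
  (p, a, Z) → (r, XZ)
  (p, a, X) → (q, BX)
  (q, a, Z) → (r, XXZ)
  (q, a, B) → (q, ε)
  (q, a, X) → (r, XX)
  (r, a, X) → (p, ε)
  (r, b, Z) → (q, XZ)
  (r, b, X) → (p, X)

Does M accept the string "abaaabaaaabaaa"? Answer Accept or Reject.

(p, abaaabaaaabaaa, Z)
  read a, top Z: go to r, push XZ → (r, baaabaaaabaaa, XZ)
  read b, top X: go to p, push X → (p, aaabaaaabaaa, XZ)
  read a, top X: go to q, push BX → (q, aabaaaabaaa, BXZ)
  read a, top B: go to q, push ε → (q, abaaaabaaa, XZ)
  read a, top X: go to r, push XX → (r, baaaabaaa, XXZ)
  read b, top X: go to p, push X → (p, aaaabaaa, XXZ)
  read a, top X: go to q, push BX → (q, aaabaaa, BXXZ)
  read a, top B: go to q, push ε → (q, aabaaa, XXZ)
  read a, top X: go to r, push XX → (r, abaaa, XXXZ)
  read a, top X: go to p, push ε → (p, baaa, XXZ)
No transition applies at (p, baaa, XXZ); input not fully consumed.

Reject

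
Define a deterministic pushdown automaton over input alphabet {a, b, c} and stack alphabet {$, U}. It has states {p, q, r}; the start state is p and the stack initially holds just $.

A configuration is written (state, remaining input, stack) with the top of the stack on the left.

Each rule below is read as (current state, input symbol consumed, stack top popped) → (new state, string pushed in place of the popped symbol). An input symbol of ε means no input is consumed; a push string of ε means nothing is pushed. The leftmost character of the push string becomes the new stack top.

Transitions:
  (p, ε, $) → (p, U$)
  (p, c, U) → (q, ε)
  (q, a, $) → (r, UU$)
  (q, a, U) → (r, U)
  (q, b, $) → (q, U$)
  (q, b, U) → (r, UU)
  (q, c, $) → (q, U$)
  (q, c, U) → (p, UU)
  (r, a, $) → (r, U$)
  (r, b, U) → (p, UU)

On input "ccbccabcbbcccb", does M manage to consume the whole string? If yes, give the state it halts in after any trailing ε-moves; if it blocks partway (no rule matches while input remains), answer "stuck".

(p, ccbccabcbbcccb, $)
  ε-move, top $: go to p, push U$ → (p, ccbccabcbbcccb, U$)
  read c, top U: go to q, push ε → (q, cbccabcbbcccb, $)
  read c, top $: go to q, push U$ → (q, bccabcbbcccb, U$)
  read b, top U: go to r, push UU → (r, ccabcbbcccb, UU$)
No transition for (r, c, top U); M blocks with input ccabcbbcccb remaining.

stuck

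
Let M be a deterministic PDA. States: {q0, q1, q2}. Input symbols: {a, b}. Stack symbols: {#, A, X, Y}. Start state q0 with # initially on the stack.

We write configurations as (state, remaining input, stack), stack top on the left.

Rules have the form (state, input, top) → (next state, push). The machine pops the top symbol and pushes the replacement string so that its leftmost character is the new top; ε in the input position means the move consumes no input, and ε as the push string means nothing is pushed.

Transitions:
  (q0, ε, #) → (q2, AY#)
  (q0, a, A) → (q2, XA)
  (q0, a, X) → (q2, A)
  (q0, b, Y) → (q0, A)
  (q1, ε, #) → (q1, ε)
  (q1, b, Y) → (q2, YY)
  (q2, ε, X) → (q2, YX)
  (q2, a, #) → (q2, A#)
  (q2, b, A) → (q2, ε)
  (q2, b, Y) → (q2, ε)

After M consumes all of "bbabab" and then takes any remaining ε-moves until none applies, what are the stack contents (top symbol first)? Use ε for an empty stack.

#

(q0, bbabab, #)
  ε-move, top #: go to q2, push AY# → (q2, bbabab, AY#)
  read b, top A: go to q2, push ε → (q2, babab, Y#)
  read b, top Y: go to q2, push ε → (q2, abab, #)
  read a, top #: go to q2, push A# → (q2, bab, A#)
  read b, top A: go to q2, push ε → (q2, ab, #)
  read a, top #: go to q2, push A# → (q2, b, A#)
  read b, top A: go to q2, push ε → (q2, ε, #)
All input consumed in state q2 with stack #.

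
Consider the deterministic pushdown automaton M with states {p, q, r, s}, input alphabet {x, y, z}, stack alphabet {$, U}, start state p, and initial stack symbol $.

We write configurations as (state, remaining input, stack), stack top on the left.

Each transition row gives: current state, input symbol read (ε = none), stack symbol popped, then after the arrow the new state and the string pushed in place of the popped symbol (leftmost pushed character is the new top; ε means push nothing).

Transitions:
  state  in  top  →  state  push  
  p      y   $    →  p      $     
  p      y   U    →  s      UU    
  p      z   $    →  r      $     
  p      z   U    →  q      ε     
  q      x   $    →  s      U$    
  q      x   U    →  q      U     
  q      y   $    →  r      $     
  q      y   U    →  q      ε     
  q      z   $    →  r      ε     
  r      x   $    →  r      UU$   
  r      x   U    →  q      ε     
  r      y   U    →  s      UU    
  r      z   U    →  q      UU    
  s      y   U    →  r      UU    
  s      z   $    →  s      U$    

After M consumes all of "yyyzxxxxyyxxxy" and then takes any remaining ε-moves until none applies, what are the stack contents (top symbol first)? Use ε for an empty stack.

(p, yyyzxxxxyyxxxy, $)
  read y, top $: go to p, push $ → (p, yyzxxxxyyxxxy, $)
  read y, top $: go to p, push $ → (p, yzxxxxyyxxxy, $)
  read y, top $: go to p, push $ → (p, zxxxxyyxxxy, $)
  read z, top $: go to r, push $ → (r, xxxxyyxxxy, $)
  read x, top $: go to r, push UU$ → (r, xxxyyxxxy, UU$)
  read x, top U: go to q, push ε → (q, xxyyxxxy, U$)
  read x, top U: go to q, push U → (q, xyyxxxy, U$)
  read x, top U: go to q, push U → (q, yyxxxy, U$)
  read y, top U: go to q, push ε → (q, yxxxy, $)
  read y, top $: go to r, push $ → (r, xxxy, $)
  read x, top $: go to r, push UU$ → (r, xxy, UU$)
  read x, top U: go to q, push ε → (q, xy, U$)
  read x, top U: go to q, push U → (q, y, U$)
  read y, top U: go to q, push ε → (q, ε, $)
All input consumed in state q with stack $.

$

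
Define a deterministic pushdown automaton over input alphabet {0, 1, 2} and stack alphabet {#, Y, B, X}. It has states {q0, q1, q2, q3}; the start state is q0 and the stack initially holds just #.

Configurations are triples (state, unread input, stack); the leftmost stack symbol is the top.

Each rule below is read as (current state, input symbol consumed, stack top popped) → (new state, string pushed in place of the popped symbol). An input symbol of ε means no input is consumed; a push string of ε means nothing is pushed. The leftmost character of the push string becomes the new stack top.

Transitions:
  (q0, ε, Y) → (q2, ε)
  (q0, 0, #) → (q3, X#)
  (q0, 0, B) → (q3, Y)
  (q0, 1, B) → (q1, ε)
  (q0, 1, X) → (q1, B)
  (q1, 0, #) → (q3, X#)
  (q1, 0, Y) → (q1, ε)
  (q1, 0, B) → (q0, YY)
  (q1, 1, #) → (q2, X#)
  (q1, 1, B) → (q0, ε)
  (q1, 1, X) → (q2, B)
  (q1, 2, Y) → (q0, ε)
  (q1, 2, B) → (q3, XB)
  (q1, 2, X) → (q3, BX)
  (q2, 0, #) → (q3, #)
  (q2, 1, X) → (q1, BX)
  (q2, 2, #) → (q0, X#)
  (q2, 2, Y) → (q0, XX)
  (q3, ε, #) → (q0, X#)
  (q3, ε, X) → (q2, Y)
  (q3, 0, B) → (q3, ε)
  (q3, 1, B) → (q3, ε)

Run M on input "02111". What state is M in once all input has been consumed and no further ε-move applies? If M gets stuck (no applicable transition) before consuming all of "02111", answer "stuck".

(q0, 02111, #)
  read 0, top #: go to q3, push X# → (q3, 2111, X#)
  ε-move, top X: go to q2, push Y → (q2, 2111, Y#)
  read 2, top Y: go to q0, push XX → (q0, 111, XX#)
  read 1, top X: go to q1, push B → (q1, 11, BX#)
  read 1, top B: go to q0, push ε → (q0, 1, X#)
  read 1, top X: go to q1, push B → (q1, ε, B#)
All input consumed; M is in state q1.

q1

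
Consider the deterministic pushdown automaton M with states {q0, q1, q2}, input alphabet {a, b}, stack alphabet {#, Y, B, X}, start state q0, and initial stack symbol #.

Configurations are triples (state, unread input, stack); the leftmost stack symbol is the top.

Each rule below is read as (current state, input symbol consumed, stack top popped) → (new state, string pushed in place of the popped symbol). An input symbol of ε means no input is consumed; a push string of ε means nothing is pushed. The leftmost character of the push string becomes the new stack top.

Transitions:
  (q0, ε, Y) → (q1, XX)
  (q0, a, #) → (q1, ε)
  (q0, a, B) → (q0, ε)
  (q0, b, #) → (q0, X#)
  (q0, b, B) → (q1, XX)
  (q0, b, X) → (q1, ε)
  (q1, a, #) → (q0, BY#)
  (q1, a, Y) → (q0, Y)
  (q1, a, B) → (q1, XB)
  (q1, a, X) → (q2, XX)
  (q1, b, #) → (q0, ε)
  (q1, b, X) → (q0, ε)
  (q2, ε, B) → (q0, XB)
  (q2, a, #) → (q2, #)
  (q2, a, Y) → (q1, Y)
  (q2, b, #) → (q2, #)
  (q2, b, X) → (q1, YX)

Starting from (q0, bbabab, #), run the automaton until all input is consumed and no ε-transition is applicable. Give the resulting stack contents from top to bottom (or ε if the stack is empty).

(q0, bbabab, #) ⊢ (q0, babab, X#) ⊢ (q1, abab, #) ⊢ (q0, bab, BY#) ⊢ (q1, ab, XXY#) ⊢ (q2, b, XXXY#) ⊢ (q1, ε, YXXXY#)
All input consumed in state q1 with stack YXXXY#.

YXXXY#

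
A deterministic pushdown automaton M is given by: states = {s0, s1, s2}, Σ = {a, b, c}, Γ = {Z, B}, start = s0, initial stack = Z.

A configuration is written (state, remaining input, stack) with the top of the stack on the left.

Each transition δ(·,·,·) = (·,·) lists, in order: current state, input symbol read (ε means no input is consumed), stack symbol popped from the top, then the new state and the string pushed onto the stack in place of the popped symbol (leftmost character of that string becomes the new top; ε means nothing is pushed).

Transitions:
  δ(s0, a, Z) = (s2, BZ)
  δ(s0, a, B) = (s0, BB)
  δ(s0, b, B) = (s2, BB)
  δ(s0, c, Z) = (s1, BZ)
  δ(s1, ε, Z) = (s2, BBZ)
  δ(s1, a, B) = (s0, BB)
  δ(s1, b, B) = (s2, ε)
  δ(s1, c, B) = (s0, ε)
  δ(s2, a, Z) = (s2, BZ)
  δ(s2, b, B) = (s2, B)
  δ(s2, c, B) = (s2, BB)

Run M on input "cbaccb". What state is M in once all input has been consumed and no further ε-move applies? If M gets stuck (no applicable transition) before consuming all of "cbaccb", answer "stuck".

(s0, cbaccb, Z) ⊢ (s1, baccb, BZ) ⊢ (s2, accb, Z) ⊢ (s2, ccb, BZ) ⊢ (s2, cb, BBZ) ⊢ (s2, b, BBBZ) ⊢ (s2, ε, BBBZ)
All input consumed; M is in state s2.

s2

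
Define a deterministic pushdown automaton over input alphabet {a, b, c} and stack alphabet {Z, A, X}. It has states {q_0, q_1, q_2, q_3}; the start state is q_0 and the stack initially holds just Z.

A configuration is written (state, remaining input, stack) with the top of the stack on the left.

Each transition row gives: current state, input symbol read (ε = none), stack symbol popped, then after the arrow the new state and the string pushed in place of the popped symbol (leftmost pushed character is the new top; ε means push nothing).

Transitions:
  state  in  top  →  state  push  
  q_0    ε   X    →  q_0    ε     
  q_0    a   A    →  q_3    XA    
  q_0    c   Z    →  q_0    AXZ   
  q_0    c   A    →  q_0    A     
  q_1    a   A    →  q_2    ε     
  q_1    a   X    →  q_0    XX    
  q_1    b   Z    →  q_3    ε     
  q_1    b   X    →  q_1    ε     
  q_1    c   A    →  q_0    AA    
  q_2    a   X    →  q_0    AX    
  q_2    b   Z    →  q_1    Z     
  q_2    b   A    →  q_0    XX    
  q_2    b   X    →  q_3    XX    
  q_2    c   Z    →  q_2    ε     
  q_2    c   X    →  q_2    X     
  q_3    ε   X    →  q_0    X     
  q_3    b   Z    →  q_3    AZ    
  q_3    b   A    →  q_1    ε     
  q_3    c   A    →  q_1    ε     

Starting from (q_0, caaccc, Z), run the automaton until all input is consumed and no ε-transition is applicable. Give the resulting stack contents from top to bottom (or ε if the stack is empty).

(q_0, caaccc, Z)
  read c, top Z: go to q_0, push AXZ → (q_0, aaccc, AXZ)
  read a, top A: go to q_3, push XA → (q_3, accc, XAXZ)
  ε-move, top X: go to q_0, push X → (q_0, accc, XAXZ)
  ε-move, top X: go to q_0, push ε → (q_0, accc, AXZ)
  read a, top A: go to q_3, push XA → (q_3, ccc, XAXZ)
  ε-move, top X: go to q_0, push X → (q_0, ccc, XAXZ)
  ε-move, top X: go to q_0, push ε → (q_0, ccc, AXZ)
  read c, top A: go to q_0, push A → (q_0, cc, AXZ)
  read c, top A: go to q_0, push A → (q_0, c, AXZ)
  read c, top A: go to q_0, push A → (q_0, ε, AXZ)
All input consumed in state q_0 with stack AXZ.

AXZ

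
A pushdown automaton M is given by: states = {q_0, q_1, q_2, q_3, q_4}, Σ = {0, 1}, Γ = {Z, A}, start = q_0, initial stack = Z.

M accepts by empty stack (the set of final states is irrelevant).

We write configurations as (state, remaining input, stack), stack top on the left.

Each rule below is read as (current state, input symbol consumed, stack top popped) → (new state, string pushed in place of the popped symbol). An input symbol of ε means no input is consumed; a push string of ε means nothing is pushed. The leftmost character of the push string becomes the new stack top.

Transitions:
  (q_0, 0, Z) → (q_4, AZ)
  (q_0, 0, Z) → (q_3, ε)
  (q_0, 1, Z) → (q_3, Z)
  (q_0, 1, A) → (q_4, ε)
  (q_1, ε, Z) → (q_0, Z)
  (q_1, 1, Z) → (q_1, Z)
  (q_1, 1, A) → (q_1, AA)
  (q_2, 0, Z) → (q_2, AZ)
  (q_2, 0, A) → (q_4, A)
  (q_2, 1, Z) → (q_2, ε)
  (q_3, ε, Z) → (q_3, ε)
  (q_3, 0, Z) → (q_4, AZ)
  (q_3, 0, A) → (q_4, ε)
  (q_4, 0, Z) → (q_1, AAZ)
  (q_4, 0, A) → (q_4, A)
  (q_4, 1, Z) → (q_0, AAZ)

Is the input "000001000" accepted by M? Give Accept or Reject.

No computation consumes all input and empties the stack.

Reject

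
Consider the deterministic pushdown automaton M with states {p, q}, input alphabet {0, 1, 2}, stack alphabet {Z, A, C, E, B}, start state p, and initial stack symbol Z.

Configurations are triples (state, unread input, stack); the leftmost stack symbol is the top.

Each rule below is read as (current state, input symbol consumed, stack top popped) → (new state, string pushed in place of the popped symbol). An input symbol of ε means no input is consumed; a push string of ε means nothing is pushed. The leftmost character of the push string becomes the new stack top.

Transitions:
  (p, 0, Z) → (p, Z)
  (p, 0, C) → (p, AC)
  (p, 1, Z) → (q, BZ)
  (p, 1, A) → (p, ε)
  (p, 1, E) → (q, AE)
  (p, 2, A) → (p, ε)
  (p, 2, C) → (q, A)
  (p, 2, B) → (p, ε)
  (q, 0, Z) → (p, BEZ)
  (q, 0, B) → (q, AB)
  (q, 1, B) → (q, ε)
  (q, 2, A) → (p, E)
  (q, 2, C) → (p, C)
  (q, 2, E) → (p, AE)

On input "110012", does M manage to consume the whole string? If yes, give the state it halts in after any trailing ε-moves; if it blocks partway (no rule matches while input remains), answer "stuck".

(p, 110012, Z) ⊢ (q, 10012, BZ) ⊢ (q, 0012, Z) ⊢ (p, 012, BEZ)
No transition for (p, 0, top B); M blocks with input 012 remaining.

stuck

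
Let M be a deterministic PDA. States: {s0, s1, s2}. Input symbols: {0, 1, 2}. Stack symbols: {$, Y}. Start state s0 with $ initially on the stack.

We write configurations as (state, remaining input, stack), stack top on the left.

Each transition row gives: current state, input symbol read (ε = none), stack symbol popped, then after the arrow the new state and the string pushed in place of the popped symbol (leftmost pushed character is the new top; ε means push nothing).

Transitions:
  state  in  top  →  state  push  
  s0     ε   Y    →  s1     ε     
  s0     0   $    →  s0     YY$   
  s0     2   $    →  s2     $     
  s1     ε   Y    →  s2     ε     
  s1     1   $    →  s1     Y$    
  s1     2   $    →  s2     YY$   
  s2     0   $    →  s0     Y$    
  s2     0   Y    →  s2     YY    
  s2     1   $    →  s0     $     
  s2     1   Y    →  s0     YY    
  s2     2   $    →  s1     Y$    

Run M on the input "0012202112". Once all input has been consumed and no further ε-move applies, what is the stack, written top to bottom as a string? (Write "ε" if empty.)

(s0, 0012202112, $) ⊢ (s0, 012202112, YY$) ⊢ (s1, 012202112, Y$) ⊢ (s2, 012202112, $) ⊢ (s0, 12202112, Y$) ⊢ (s1, 12202112, $) ⊢ (s1, 2202112, Y$) ⊢ (s2, 2202112, $) ⊢ (s1, 202112, Y$) ⊢ (s2, 202112, $) ⊢ (s1, 02112, Y$) ⊢ (s2, 02112, $) ⊢ (s0, 2112, Y$) ⊢ (s1, 2112, $) ⊢ (s2, 112, YY$) ⊢ (s0, 12, YYY$) ⊢ (s1, 12, YY$) ⊢ (s2, 12, Y$) ⊢ (s0, 2, YY$) ⊢ (s1, 2, Y$) ⊢ (s2, 2, $) ⊢ (s1, ε, Y$) ⊢ (s2, ε, $)
All input consumed in state s2 with stack $.

$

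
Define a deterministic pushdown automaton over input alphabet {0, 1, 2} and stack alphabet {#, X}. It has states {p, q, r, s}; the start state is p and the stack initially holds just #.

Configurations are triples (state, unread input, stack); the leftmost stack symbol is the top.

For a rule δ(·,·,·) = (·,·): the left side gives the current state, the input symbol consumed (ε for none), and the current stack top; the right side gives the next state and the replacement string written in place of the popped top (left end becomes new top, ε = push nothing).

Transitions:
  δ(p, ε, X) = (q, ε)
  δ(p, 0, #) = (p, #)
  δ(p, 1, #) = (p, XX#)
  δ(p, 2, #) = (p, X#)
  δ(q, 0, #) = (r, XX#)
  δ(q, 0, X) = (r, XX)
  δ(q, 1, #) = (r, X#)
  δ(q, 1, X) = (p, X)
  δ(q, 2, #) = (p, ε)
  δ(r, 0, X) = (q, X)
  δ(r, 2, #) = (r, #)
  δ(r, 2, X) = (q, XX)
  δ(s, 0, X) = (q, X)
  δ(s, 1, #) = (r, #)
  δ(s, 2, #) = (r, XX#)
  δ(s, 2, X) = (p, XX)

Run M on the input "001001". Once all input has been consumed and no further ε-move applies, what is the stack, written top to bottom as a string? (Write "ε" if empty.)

(p, 001001, #)
  read 0, top #: go to p, push # → (p, 01001, #)
  read 0, top #: go to p, push # → (p, 1001, #)
  read 1, top #: go to p, push XX# → (p, 001, XX#)
  ε-move, top X: go to q, push ε → (q, 001, X#)
  read 0, top X: go to r, push XX → (r, 01, XX#)
  read 0, top X: go to q, push X → (q, 1, XX#)
  read 1, top X: go to p, push X → (p, ε, XX#)
  ε-move, top X: go to q, push ε → (q, ε, X#)
All input consumed in state q with stack X#.

X#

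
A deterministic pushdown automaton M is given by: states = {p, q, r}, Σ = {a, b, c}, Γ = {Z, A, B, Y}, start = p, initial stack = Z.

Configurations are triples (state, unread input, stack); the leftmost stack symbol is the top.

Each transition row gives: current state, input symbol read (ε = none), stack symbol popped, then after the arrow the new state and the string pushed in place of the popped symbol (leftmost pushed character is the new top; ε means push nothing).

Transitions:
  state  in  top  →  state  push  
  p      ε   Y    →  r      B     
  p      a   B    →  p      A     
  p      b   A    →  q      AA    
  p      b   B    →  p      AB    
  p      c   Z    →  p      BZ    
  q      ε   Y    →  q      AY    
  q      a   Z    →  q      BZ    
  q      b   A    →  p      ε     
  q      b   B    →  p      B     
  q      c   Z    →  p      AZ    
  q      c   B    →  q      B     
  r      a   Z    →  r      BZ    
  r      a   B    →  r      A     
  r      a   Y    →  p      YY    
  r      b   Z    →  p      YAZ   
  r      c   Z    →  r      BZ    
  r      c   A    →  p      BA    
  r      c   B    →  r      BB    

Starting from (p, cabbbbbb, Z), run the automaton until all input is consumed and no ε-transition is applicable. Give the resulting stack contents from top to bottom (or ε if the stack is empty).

(p, cabbbbbb, Z)
  read c, top Z: go to p, push BZ → (p, abbbbbb, BZ)
  read a, top B: go to p, push A → (p, bbbbbb, AZ)
  read b, top A: go to q, push AA → (q, bbbbb, AAZ)
  read b, top A: go to p, push ε → (p, bbbb, AZ)
  read b, top A: go to q, push AA → (q, bbb, AAZ)
  read b, top A: go to p, push ε → (p, bb, AZ)
  read b, top A: go to q, push AA → (q, b, AAZ)
  read b, top A: go to p, push ε → (p, ε, AZ)
All input consumed in state p with stack AZ.

AZ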